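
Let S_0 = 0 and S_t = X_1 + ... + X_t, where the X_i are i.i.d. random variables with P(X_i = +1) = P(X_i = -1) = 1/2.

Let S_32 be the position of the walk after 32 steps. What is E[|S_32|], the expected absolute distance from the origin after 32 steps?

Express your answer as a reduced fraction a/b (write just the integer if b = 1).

S_32 takes values m ≡ 0 (mod 2) with |m| ≤ 32; P(S_32=m) = C(32,(32+m)/2)/2^32.
Total paths: 2^32 = 4294967296
Distribution: P(S=-32)=1/4294967296, P(S=-30)=32/4294967296, P(S=-28)=496/4294967296, P(S=-26)=4960/4294967296, P(S=-24)=35960/4294967296, P(S=-22)=201376/4294967296, P(S=-20)=906192/4294967296, P(S=-18)=3365856/4294967296, P(S=-16)=10518300/4294967296, P(S=-14)=28048800/4294967296, P(S=-12)=64512240/4294967296, P(S=-10)=129024480/4294967296, P(S=-8)=225792840/4294967296, P(S=-6)=347373600/4294967296, P(S=-4)=471435600/4294967296, P(S=-2)=565722720/4294967296, P(S=0)=601080390/4294967296, P(S=2)=565722720/4294967296, P(S=4)=471435600/4294967296, P(S=6)=347373600/4294967296, P(S=8)=225792840/4294967296, P(S=10)=129024480/4294967296, P(S=12)=64512240/4294967296, P(S=14)=28048800/4294967296, P(S=16)=10518300/4294967296, P(S=18)=3365856/4294967296, P(S=20)=906192/4294967296, P(S=22)=201376/4294967296, P(S=24)=35960/4294967296, P(S=26)=4960/4294967296, P(S=28)=496/4294967296, P(S=30)=32/4294967296, P(S=32)=1/4294967296
E[|S_32|] = Σ_m |m|·P(S_32=m) = 19234572480/4294967296 = 300540195/67108864

Answer: 300540195/67108864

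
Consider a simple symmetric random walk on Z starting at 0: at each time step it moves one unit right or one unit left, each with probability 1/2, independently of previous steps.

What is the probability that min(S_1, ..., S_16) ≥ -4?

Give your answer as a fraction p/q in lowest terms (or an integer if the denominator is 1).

Answer: 25883/32768

Derivation:
Let f(t,s) = #length-t paths at position s with S_1..S_t all ≥ -4.
f(t,s) = f(t-1,s-1) + f(t-1,s+1) for s ≥ -4; f(t,s) = 0 for s < -4.
t=0: f(0,0)=1
t=1: f(1,-1)=1 f(1,1)=1
t=2: f(2,-2)=1 f(2,0)=2 f(2,2)=1
t=3: f(3,-3)=1 f(3,-1)=3 f(3,1)=3 f(3,3)=1
t=4: f(4,-4)=1 f(4,-2)=4 f(4,0)=6 f(4,2)=4 f(4,4)=1
t=5: f(5,-3)=5 f(5,-1)=10 f(5,1)=10 f(5,3)=5 f(5,5)=1
t=6: f(6,-4)=5 f(6,-2)=15 f(6,0)=20 f(6,2)=15 f(6,4)=6 f(6,6)=1
t=7: f(7,-3)=20 f(7,-1)=35 f(7,1)=35 f(7,3)=21 f(7,5)=7 f(7,7)=1
t=8: f(8,-4)=20 f(8,-2)=55 f(8,0)=70 f(8,2)=56 f(8,4)=28 f(8,6)=8 f(8,8)=1
t=9: f(9,-3)=75 f(9,-1)=125 f(9,1)=126 f(9,3)=84 f(9,5)=36 f(9,7)=9 f(9,9)=1
t=10: f(10,-4)=75 f(10,-2)=200 f(10,0)=251 f(10,2)=210 f(10,4)=120 f(10,6)=45 f(10,8)=10 f(10,10)=1
t=11: f(11,-3)=275 f(11,-1)=451 f(11,1)=461 f(11,3)=330 f(11,5)=165 f(11,7)=55 f(11,9)=11 f(11,11)=1
t=12: f(12,-4)=275 f(12,-2)=726 f(12,0)=912 f(12,2)=791 f(12,4)=495 f(12,6)=220 f(12,8)=66 f(12,10)=12 f(12,12)=1
t=13: f(13,-3)=1001 f(13,-1)=1638 f(13,1)=1703 f(13,3)=1286 f(13,5)=715 f(13,7)=286 f(13,9)=78 f(13,11)=13 f(13,13)=1
t=14: f(14,-4)=1001 f(14,-2)=2639 f(14,0)=3341 f(14,2)=2989 f(14,4)=2001 f(14,6)=1001 f(14,8)=364 f(14,10)=91 f(14,12)=14 f(14,14)=1
t=15: f(15,-3)=3640 f(15,-1)=5980 f(15,1)=6330 f(15,3)=4990 f(15,5)=3002 f(15,7)=1365 f(15,9)=455 f(15,11)=105 f(15,13)=15 f(15,15)=1
t=16: f(16,-4)=3640 f(16,-2)=9620 f(16,0)=12310 f(16,2)=11320 f(16,4)=7992 f(16,6)=4367 f(16,8)=1820 f(16,10)=560 f(16,12)=120 f(16,14)=16 f(16,16)=1
Σ_s f(16,s) = 51766
P = 51766/65536 = 25883/32768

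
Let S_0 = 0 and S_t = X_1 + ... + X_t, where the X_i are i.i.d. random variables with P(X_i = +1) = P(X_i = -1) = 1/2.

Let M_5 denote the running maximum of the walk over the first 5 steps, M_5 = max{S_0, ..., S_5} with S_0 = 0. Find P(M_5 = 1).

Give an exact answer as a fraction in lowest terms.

Let M_5 = max(S_0,...,S_5). Use the reflection principle: for j ≥ 1, #{paths with M_5 ≥ j} = #{S_5 ≥ j} + #{S_5 ≥ j+1}.
By reflection, #{M_5 ≥ 1} = #{S_5 ≥ 1} + #{S_5 ≥ 2} = 16 + 6 = 22.
#{M_5 ≥ 2} = #{S_5 ≥ 2} + #{S_5 ≥ 3} = 6 + 6 = 12.
#{M_5 = 1} = 22 - 12 = 10.
P(M_5 = 1) = 10/32 = 5/16

Answer: 5/16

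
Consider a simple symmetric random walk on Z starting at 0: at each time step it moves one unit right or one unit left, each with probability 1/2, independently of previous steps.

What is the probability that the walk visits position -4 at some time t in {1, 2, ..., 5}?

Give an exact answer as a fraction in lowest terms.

Count via complement. Let g(t,s) = #length-t paths at position s with S_1..S_t all ≠ -4.
g(t,s) = g(t-1,s-1) + g(t-1,s+1) for s ≠ -4; g(t,-4) = 0.
t=0: g(0,0)=1
t=1: g(1,-1)=1 g(1,1)=1
t=2: g(2,-2)=1 g(2,0)=2 g(2,2)=1
t=3: g(3,-3)=1 g(3,-1)=3 g(3,1)=3 g(3,3)=1
t=4: g(4,-2)=4 g(4,0)=6 g(4,2)=4 g(4,4)=1
t=5: g(5,-3)=4 g(5,-1)=10 g(5,1)=10 g(5,3)=5 g(5,5)=1
Paths never hitting -4: Σ_s g(5,s) = 30
Paths hitting -4: 2^5 - 30 = 2
P = 2/32 = 1/16

Answer: 1/16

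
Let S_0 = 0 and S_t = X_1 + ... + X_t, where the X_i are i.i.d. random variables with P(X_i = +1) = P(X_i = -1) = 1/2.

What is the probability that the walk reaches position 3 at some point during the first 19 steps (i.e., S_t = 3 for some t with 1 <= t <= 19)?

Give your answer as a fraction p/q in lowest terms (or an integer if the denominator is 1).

Count via complement. Let g(t,s) = #length-t paths at position s with S_1..S_t all ≠ 3.
g(t,s) = g(t-1,s-1) + g(t-1,s+1) for s ≠ 3; g(t,3) = 0.
t=0: g(0,0)=1
t=1: g(1,-1)=1 g(1,1)=1
t=2: g(2,-2)=1 g(2,0)=2 g(2,2)=1
t=3: g(3,-3)=1 g(3,-1)=3 g(3,1)=3
t=4: g(4,-4)=1 g(4,-2)=4 g(4,0)=6 g(4,2)=3
t=5: g(5,-5)=1 g(5,-3)=5 g(5,-1)=10 g(5,1)=9
t=6: g(6,-6)=1 g(6,-4)=6 g(6,-2)=15 g(6,0)=19 g(6,2)=9
t=7: g(7,-7)=1 g(7,-5)=7 g(7,-3)=21 g(7,-1)=34 g(7,1)=28
t=8: g(8,-8)=1 g(8,-6)=8 g(8,-4)=28 g(8,-2)=55 g(8,0)=62 g(8,2)=28
t=9: g(9,-9)=1 g(9,-7)=9 g(9,-5)=36 g(9,-3)=83 g(9,-1)=117 g(9,1)=90
t=10: g(10,-10)=1 g(10,-8)=10 g(10,-6)=45 g(10,-4)=119 g(10,-2)=200 g(10,0)=207 g(10,2)=90
t=11: g(11,-11)=1 g(11,-9)=11 g(11,-7)=55 g(11,-5)=164 g(11,-3)=319 g(11,-1)=407 g(11,1)=297
t=12: g(12,-12)=1 g(12,-10)=12 g(12,-8)=66 g(12,-6)=219 g(12,-4)=483 g(12,-2)=726 g(12,0)=704 g(12,2)=297
t=13: g(13,-13)=1 g(13,-11)=13 g(13,-9)=78 g(13,-7)=285 g(13,-5)=702 g(13,-3)=1209 g(13,-1)=1430 g(13,1)=1001
t=14: g(14,-14)=1 g(14,-12)=14 g(14,-10)=91 g(14,-8)=363 g(14,-6)=987 g(14,-4)=1911 g(14,-2)=2639 g(14,0)=2431 g(14,2)=1001
t=15: g(15,-15)=1 g(15,-13)=15 g(15,-11)=105 g(15,-9)=454 g(15,-7)=1350 g(15,-5)=2898 g(15,-3)=4550 g(15,-1)=5070 g(15,1)=3432
t=16: g(16,-16)=1 g(16,-14)=16 g(16,-12)=120 g(16,-10)=559 g(16,-8)=1804 g(16,-6)=4248 g(16,-4)=7448 g(16,-2)=9620 g(16,0)=8502 g(16,2)=3432
t=17: g(17,-17)=1 g(17,-15)=17 g(17,-13)=136 g(17,-11)=679 g(17,-9)=2363 g(17,-7)=6052 g(17,-5)=11696 g(17,-3)=17068 g(17,-1)=18122 g(17,1)=11934
t=18: g(18,-18)=1 g(18,-16)=18 g(18,-14)=153 g(18,-12)=815 g(18,-10)=3042 g(18,-8)=8415 g(18,-6)=17748 g(18,-4)=28764 g(18,-2)=35190 g(18,0)=30056 g(18,2)=11934
t=19: g(19,-19)=1 g(19,-17)=19 g(19,-15)=171 g(19,-13)=968 g(19,-11)=3857 g(19,-9)=11457 g(19,-7)=26163 g(19,-5)=46512 g(19,-3)=63954 g(19,-1)=65246 g(19,1)=41990
Paths never hitting 3: Σ_s g(19,s) = 260338
Paths hitting 3: 2^19 - 260338 = 263950
P = 263950/524288 = 131975/262144

Answer: 131975/262144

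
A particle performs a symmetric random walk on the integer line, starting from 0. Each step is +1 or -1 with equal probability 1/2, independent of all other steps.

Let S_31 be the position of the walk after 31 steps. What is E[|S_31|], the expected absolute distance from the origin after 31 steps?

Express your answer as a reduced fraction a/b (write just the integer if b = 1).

S_31 takes values m ≡ 1 (mod 2) with |m| ≤ 31; P(S_31=m) = C(31,(31+m)/2)/2^31.
Total paths: 2^31 = 2147483648
Distribution: P(S=-31)=1/2147483648, P(S=-29)=31/2147483648, P(S=-27)=465/2147483648, P(S=-25)=4495/2147483648, P(S=-23)=31465/2147483648, P(S=-21)=169911/2147483648, P(S=-19)=736281/2147483648, P(S=-17)=2629575/2147483648, P(S=-15)=7888725/2147483648, P(S=-13)=20160075/2147483648, P(S=-11)=44352165/2147483648, P(S=-9)=84672315/2147483648, P(S=-7)=141120525/2147483648, P(S=-5)=206253075/2147483648, P(S=-3)=265182525/2147483648, P(S=-1)=300540195/2147483648, P(S=1)=300540195/2147483648, P(S=3)=265182525/2147483648, P(S=5)=206253075/2147483648, P(S=7)=141120525/2147483648, P(S=9)=84672315/2147483648, P(S=11)=44352165/2147483648, P(S=13)=20160075/2147483648, P(S=15)=7888725/2147483648, P(S=17)=2629575/2147483648, P(S=19)=736281/2147483648, P(S=21)=169911/2147483648, P(S=23)=31465/2147483648, P(S=25)=4495/2147483648, P(S=27)=465/2147483648, P(S=29)=31/2147483648, P(S=31)=1/2147483648
E[|S_31|] = Σ_m |m|·P(S_31=m) = 9617286240/2147483648 = 300540195/67108864

Answer: 300540195/67108864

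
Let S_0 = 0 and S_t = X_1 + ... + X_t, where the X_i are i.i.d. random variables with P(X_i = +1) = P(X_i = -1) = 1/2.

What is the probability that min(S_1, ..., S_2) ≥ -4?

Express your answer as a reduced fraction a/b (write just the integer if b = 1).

Let f(t,s) = #length-t paths at position s with S_1..S_t all ≥ -4.
f(t,s) = f(t-1,s-1) + f(t-1,s+1) for s ≥ -4; f(t,s) = 0 for s < -4.
t=0: f(0,0)=1
t=1: f(1,-1)=1 f(1,1)=1
t=2: f(2,-2)=1 f(2,0)=2 f(2,2)=1
Σ_s f(2,s) = 4
P = 4/4 = 1

Answer: 1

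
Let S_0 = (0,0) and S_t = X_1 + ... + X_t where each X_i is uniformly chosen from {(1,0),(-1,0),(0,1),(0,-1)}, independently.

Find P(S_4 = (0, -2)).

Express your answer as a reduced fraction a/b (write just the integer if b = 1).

Answer: 1/16

Derivation:
Let h be the number of horizontal steps (so 4-h are vertical). To end at (0,-2) need (h+0)/2 right-steps and ((4-h)-2)/2 up-steps.
Sum over h with 0 ≤ h ≤ 2, h ≡ 0 (mod 2), 4-h ≡ 0 (mod 2):
h=0: C(4,0)·C(0,0)·C(4,1) = 1·1·4 = 4
h=2: C(4,2)·C(2,1)·C(2,0) = 6·2·1 = 12
Total favorable: 16
Total paths: 4^4 = 256
P = 16/256 = 1/16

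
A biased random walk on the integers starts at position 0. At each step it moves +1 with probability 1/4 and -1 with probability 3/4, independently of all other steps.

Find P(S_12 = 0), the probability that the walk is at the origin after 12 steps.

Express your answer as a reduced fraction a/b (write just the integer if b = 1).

Answer: 168399/4194304

Derivation:
To be at 0 after 12 steps: need exactly 6 steps of +1 and 6 of -1.
Number of such sequences: C(12,6) = 924
Each has probability (1/4)^6 · (3/4)^6 = 729/16777216
P = 924 · 729/16777216 = 168399/4194304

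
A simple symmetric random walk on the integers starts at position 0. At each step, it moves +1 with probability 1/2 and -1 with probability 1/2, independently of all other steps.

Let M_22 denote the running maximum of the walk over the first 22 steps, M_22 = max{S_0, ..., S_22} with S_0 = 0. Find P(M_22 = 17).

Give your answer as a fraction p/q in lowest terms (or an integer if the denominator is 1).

Answer: 231/4194304

Derivation:
Let M_22 = max(S_0,...,S_22). Use the reflection principle: for j ≥ 1, #{paths with M_22 ≥ j} = #{S_22 ≥ j} + #{S_22 ≥ j+1}.
By reflection, #{M_22 ≥ 17} = #{S_22 ≥ 17} + #{S_22 ≥ 18} = 254 + 254 = 508.
#{M_22 ≥ 18} = #{S_22 ≥ 18} + #{S_22 ≥ 19} = 254 + 23 = 277.
#{M_22 = 17} = 508 - 277 = 231.
P(M_22 = 17) = 231/4194304 = 231/4194304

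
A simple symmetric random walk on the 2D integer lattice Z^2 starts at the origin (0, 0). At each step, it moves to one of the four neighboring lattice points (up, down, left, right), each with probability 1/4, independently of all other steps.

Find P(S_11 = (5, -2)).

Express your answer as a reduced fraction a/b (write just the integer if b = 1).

Answer: 9075/2097152

Derivation:
Let h be the number of horizontal steps (so 11-h are vertical). To end at (5,-2) need (h+5)/2 right-steps and ((11-h)-2)/2 up-steps.
Sum over h with 5 ≤ h ≤ 9, h ≡ 1 (mod 2), 11-h ≡ 0 (mod 2):
h=5: C(11,5)·C(5,5)·C(6,2) = 462·1·15 = 6930
h=7: C(11,7)·C(7,6)·C(4,1) = 330·7·4 = 9240
h=9: C(11,9)·C(9,7)·C(2,0) = 55·36·1 = 1980
Total favorable: 18150
Total paths: 4^11 = 4194304
P = 18150/4194304 = 9075/2097152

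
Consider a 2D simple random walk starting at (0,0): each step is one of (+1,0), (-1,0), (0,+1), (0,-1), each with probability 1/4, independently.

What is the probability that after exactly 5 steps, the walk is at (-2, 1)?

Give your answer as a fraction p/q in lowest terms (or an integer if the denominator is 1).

Let h be the number of horizontal steps (so 5-h are vertical). To end at (-2,1) need (h-2)/2 right-steps and ((5-h)+1)/2 up-steps.
Sum over h with 2 ≤ h ≤ 4, h ≡ 0 (mod 2), 5-h ≡ 1 (mod 2):
h=2: C(5,2)·C(2,0)·C(3,2) = 10·1·3 = 30
h=4: C(5,4)·C(4,1)·C(1,1) = 5·4·1 = 20
Total favorable: 50
Total paths: 4^5 = 1024
P = 50/1024 = 25/512

Answer: 25/512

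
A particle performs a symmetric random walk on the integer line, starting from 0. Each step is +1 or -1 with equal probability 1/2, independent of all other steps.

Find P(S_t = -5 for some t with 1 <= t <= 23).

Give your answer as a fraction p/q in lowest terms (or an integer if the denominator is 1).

Count via complement. Let g(t,s) = #length-t paths at position s with S_1..S_t all ≠ -5.
g(t,s) = g(t-1,s-1) + g(t-1,s+1) for s ≠ -5; g(t,-5) = 0.
t=0: g(0,0)=1
t=1: g(1,-1)=1 g(1,1)=1
t=2: g(2,-2)=1 g(2,0)=2 g(2,2)=1
t=3: g(3,-3)=1 g(3,-1)=3 g(3,1)=3 g(3,3)=1
t=4: g(4,-4)=1 g(4,-2)=4 g(4,0)=6 g(4,2)=4 g(4,4)=1
t=5: g(5,-3)=5 g(5,-1)=10 g(5,1)=10 g(5,3)=5 g(5,5)=1
t=6: g(6,-4)=5 g(6,-2)=15 g(6,0)=20 g(6,2)=15 g(6,4)=6 g(6,6)=1
t=7: g(7,-3)=20 g(7,-1)=35 g(7,1)=35 g(7,3)=21 g(7,5)=7 g(7,7)=1
t=8: g(8,-4)=20 g(8,-2)=55 g(8,0)=70 g(8,2)=56 g(8,4)=28 g(8,6)=8 g(8,8)=1
t=9: g(9,-3)=75 g(9,-1)=125 g(9,1)=126 g(9,3)=84 g(9,5)=36 g(9,7)=9 g(9,9)=1
t=10: g(10,-4)=75 g(10,-2)=200 g(10,0)=251 g(10,2)=210 g(10,4)=120 g(10,6)=45 g(10,8)=10 g(10,10)=1
t=11: g(11,-3)=275 g(11,-1)=451 g(11,1)=461 g(11,3)=330 g(11,5)=165 g(11,7)=55 g(11,9)=11 g(11,11)=1
t=12: g(12,-4)=275 g(12,-2)=726 g(12,0)=912 g(12,2)=791 g(12,4)=495 g(12,6)=220 g(12,8)=66 g(12,10)=12 g(12,12)=1
t=13: g(13,-3)=1001 g(13,-1)=1638 g(13,1)=1703 g(13,3)=1286 g(13,5)=715 g(13,7)=286 g(13,9)=78 g(13,11)=13 g(13,13)=1
t=14: g(14,-4)=1001 g(14,-2)=2639 g(14,0)=3341 g(14,2)=2989 g(14,4)=2001 g(14,6)=1001 g(14,8)=364 g(14,10)=91 g(14,12)=14 g(14,14)=1
t=15: g(15,-3)=3640 g(15,-1)=5980 g(15,1)=6330 g(15,3)=4990 g(15,5)=3002 g(15,7)=1365 g(15,9)=455 g(15,11)=105 g(15,13)=15 g(15,15)=1
t=16: g(16,-4)=3640 g(16,-2)=9620 g(16,0)=12310 g(16,2)=11320 g(16,4)=7992 g(16,6)=4367 g(16,8)=1820 g(16,10)=560 g(16,12)=120 g(16,14)=16 g(16,16)=1
t=17: g(17,-3)=13260 g(17,-1)=21930 g(17,1)=23630 g(17,3)=19312 g(17,5)=12359 g(17,7)=6187 g(17,9)=2380 g(17,11)=680 g(17,13)=136 g(17,15)=17 g(17,17)=1
t=18: g(18,-4)=13260 g(18,-2)=35190 g(18,0)=45560 g(18,2)=42942 g(18,4)=31671 g(18,6)=18546 g(18,8)=8567 g(18,10)=3060 g(18,12)=816 g(18,14)=153 g(18,16)=18 g(18,18)=1
t=19: g(19,-3)=48450 g(19,-1)=80750 g(19,1)=88502 g(19,3)=74613 g(19,5)=50217 g(19,7)=27113 g(19,9)=11627 g(19,11)=3876 g(19,13)=969 g(19,15)=171 g(19,17)=19 g(19,19)=1
t=20: g(20,-4)=48450 g(20,-2)=129200 g(20,0)=169252 g(20,2)=163115 g(20,4)=124830 g(20,6)=77330 g(20,8)=38740 g(20,10)=15503 g(20,12)=4845 g(20,14)=1140 g(20,16)=190 g(20,18)=20 g(20,20)=1
t=21: g(21,-3)=177650 g(21,-1)=298452 g(21,1)=332367 g(21,3)=287945 g(21,5)=202160 g(21,7)=116070 g(21,9)=54243 g(21,11)=20348 g(21,13)=5985 g(21,15)=1330 g(21,17)=210 g(21,19)=21 g(21,21)=1
t=22: g(22,-4)=177650 g(22,-2)=476102 g(22,0)=630819 g(22,2)=620312 g(22,4)=490105 g(22,6)=318230 g(22,8)=170313 g(22,10)=74591 g(22,12)=26333 g(22,14)=7315 g(22,16)=1540 g(22,18)=231 g(22,20)=22 g(22,22)=1
t=23: g(23,-3)=653752 g(23,-1)=1106921 g(23,1)=1251131 g(23,3)=1110417 g(23,5)=808335 g(23,7)=488543 g(23,9)=244904 g(23,11)=100924 g(23,13)=33648 g(23,15)=8855 g(23,17)=1771 g(23,19)=253 g(23,21)=23 g(23,23)=1
Paths never hitting -5: Σ_s g(23,s) = 5809478
Paths hitting -5: 2^23 - 5809478 = 2579130
P = 2579130/8388608 = 1289565/4194304

Answer: 1289565/4194304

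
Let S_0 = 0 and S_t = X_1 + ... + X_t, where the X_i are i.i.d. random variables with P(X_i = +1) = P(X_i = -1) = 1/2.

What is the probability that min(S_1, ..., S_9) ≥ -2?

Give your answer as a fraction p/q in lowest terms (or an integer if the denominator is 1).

Let f(t,s) = #length-t paths at position s with S_1..S_t all ≥ -2.
f(t,s) = f(t-1,s-1) + f(t-1,s+1) for s ≥ -2; f(t,s) = 0 for s < -2.
t=0: f(0,0)=1
t=1: f(1,-1)=1 f(1,1)=1
t=2: f(2,-2)=1 f(2,0)=2 f(2,2)=1
t=3: f(3,-1)=3 f(3,1)=3 f(3,3)=1
t=4: f(4,-2)=3 f(4,0)=6 f(4,2)=4 f(4,4)=1
t=5: f(5,-1)=9 f(5,1)=10 f(5,3)=5 f(5,5)=1
t=6: f(6,-2)=9 f(6,0)=19 f(6,2)=15 f(6,4)=6 f(6,6)=1
t=7: f(7,-1)=28 f(7,1)=34 f(7,3)=21 f(7,5)=7 f(7,7)=1
t=8: f(8,-2)=28 f(8,0)=62 f(8,2)=55 f(8,4)=28 f(8,6)=8 f(8,8)=1
t=9: f(9,-1)=90 f(9,1)=117 f(9,3)=83 f(9,5)=36 f(9,7)=9 f(9,9)=1
Σ_s f(9,s) = 336
P = 336/512 = 21/32

Answer: 21/32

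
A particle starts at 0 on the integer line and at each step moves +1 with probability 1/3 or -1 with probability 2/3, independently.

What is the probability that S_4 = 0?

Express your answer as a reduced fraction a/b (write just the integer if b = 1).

Answer: 8/27

Derivation:
To be at 0 after 4 steps: need exactly 2 steps of +1 and 2 of -1.
Number of such sequences: C(4,2) = 6
Each has probability (1/3)^2 · (2/3)^2 = 4/81
P = 6 · 4/81 = 8/27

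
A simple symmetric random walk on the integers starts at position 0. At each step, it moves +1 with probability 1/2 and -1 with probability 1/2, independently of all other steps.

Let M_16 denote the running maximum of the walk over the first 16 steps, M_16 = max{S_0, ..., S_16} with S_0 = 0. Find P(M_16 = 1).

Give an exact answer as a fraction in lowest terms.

Answer: 715/4096

Derivation:
Let M_16 = max(S_0,...,S_16). Use the reflection principle: for j ≥ 1, #{paths with M_16 ≥ j} = #{S_16 ≥ j} + #{S_16 ≥ j+1}.
By reflection, #{M_16 ≥ 1} = #{S_16 ≥ 1} + #{S_16 ≥ 2} = 26333 + 26333 = 52666.
#{M_16 ≥ 2} = #{S_16 ≥ 2} + #{S_16 ≥ 3} = 26333 + 14893 = 41226.
#{M_16 = 1} = 52666 - 41226 = 11440.
P(M_16 = 1) = 11440/65536 = 715/4096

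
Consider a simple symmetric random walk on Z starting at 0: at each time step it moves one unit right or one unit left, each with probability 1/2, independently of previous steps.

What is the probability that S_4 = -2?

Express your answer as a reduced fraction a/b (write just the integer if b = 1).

Answer: 1/4

Derivation:
To reach position -2 after 4 steps: need 1 step of +1 and 3 of -1.
Favorable paths: C(4,1) = 4
Total paths: 2^4 = 16
P = 4/16 = 1/4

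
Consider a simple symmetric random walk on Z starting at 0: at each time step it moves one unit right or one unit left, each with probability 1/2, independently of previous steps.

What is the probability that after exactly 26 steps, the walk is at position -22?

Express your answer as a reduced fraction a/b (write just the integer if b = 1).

To reach position -22 after 26 steps: need 2 steps of +1 and 24 of -1.
Favorable paths: C(26,2) = 325
Total paths: 2^26 = 67108864
P = 325/67108864 = 325/67108864

Answer: 325/67108864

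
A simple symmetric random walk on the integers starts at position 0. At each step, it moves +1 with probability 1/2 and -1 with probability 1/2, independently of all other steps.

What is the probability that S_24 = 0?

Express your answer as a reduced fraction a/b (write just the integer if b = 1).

Answer: 676039/4194304

Derivation:
To return to 0 after 24 steps: need exactly 12 steps of +1 and 12 of -1.
Favorable paths: C(24,12) = 2704156
Total paths: 2^24 = 16777216
P = 2704156/16777216 = 676039/4194304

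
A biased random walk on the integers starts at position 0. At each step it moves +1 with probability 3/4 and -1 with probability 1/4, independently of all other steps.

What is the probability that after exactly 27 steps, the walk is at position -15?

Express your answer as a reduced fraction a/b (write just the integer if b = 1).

Answer: 107895645/9007199254740992

Derivation:
To reach position -15 after 27 steps: need 6 steps of +1 and 21 steps of -1.
Number of such sequences: C(27,6) = 296010
Each has probability (3/4)^6 · (1/4)^21 = 729/18014398509481984
P = 296010 · 729/18014398509481984 = 107895645/9007199254740992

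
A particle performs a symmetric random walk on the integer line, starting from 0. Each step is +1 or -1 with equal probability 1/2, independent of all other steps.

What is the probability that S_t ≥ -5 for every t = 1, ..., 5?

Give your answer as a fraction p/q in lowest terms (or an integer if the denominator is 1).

Let f(t,s) = #length-t paths at position s with S_1..S_t all ≥ -5.
f(t,s) = f(t-1,s-1) + f(t-1,s+1) for s ≥ -5; f(t,s) = 0 for s < -5.
t=0: f(0,0)=1
t=1: f(1,-1)=1 f(1,1)=1
t=2: f(2,-2)=1 f(2,0)=2 f(2,2)=1
t=3: f(3,-3)=1 f(3,-1)=3 f(3,1)=3 f(3,3)=1
t=4: f(4,-4)=1 f(4,-2)=4 f(4,0)=6 f(4,2)=4 f(4,4)=1
t=5: f(5,-5)=1 f(5,-3)=5 f(5,-1)=10 f(5,1)=10 f(5,3)=5 f(5,5)=1
Σ_s f(5,s) = 32
P = 32/32 = 1

Answer: 1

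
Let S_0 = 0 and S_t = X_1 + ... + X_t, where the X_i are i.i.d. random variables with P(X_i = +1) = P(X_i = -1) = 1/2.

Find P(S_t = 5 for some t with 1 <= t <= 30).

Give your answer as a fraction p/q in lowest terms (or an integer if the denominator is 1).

Count via complement. Let g(t,s) = #length-t paths at position s with S_1..S_t all ≠ 5.
g(t,s) = g(t-1,s-1) + g(t-1,s+1) for s ≠ 5; g(t,5) = 0.
t=0: g(0,0)=1
t=1: g(1,-1)=1 g(1,1)=1
t=2: g(2,-2)=1 g(2,0)=2 g(2,2)=1
t=3: g(3,-3)=1 g(3,-1)=3 g(3,1)=3 g(3,3)=1
t=4: g(4,-4)=1 g(4,-2)=4 g(4,0)=6 g(4,2)=4 g(4,4)=1
t=5: g(5,-5)=1 g(5,-3)=5 g(5,-1)=10 g(5,1)=10 g(5,3)=5
t=6: g(6,-6)=1 g(6,-4)=6 g(6,-2)=15 g(6,0)=20 g(6,2)=15 g(6,4)=5
t=7: g(7,-7)=1 g(7,-5)=7 g(7,-3)=21 g(7,-1)=35 g(7,1)=35 g(7,3)=20
t=8: g(8,-8)=1 g(8,-6)=8 g(8,-4)=28 g(8,-2)=56 g(8,0)=70 g(8,2)=55 g(8,4)=20
t=9: g(9,-9)=1 g(9,-7)=9 g(9,-5)=36 g(9,-3)=84 g(9,-1)=126 g(9,1)=125 g(9,3)=75
t=10: g(10,-10)=1 g(10,-8)=10 g(10,-6)=45 g(10,-4)=120 g(10,-2)=210 g(10,0)=251 g(10,2)=200 g(10,4)=75
t=11: g(11,-11)=1 g(11,-9)=11 g(11,-7)=55 g(11,-5)=165 g(11,-3)=330 g(11,-1)=461 g(11,1)=451 g(11,3)=275
t=12: g(12,-12)=1 g(12,-10)=12 g(12,-8)=66 g(12,-6)=220 g(12,-4)=495 g(12,-2)=791 g(12,0)=912 g(12,2)=726 g(12,4)=275
t=13: g(13,-13)=1 g(13,-11)=13 g(13,-9)=78 g(13,-7)=286 g(13,-5)=715 g(13,-3)=1286 g(13,-1)=1703 g(13,1)=1638 g(13,3)=1001
t=14: g(14,-14)=1 g(14,-12)=14 g(14,-10)=91 g(14,-8)=364 g(14,-6)=1001 g(14,-4)=2001 g(14,-2)=2989 g(14,0)=3341 g(14,2)=2639 g(14,4)=1001
t=15: g(15,-15)=1 g(15,-13)=15 g(15,-11)=105 g(15,-9)=455 g(15,-7)=1365 g(15,-5)=3002 g(15,-3)=4990 g(15,-1)=6330 g(15,1)=5980 g(15,3)=3640
t=16: g(16,-16)=1 g(16,-14)=16 g(16,-12)=120 g(16,-10)=560 g(16,-8)=1820 g(16,-6)=4367 g(16,-4)=7992 g(16,-2)=11320 g(16,0)=12310 g(16,2)=9620 g(16,4)=3640
t=17: g(17,-17)=1 g(17,-15)=17 g(17,-13)=136 g(17,-11)=680 g(17,-9)=2380 g(17,-7)=6187 g(17,-5)=12359 g(17,-3)=19312 g(17,-1)=23630 g(17,1)=21930 g(17,3)=13260
t=18: g(18,-18)=1 g(18,-16)=18 g(18,-14)=153 g(18,-12)=816 g(18,-10)=3060 g(18,-8)=8567 g(18,-6)=18546 g(18,-4)=31671 g(18,-2)=42942 g(18,0)=45560 g(18,2)=35190 g(18,4)=13260
t=19: g(19,-19)=1 g(19,-17)=19 g(19,-15)=171 g(19,-13)=969 g(19,-11)=3876 g(19,-9)=11627 g(19,-7)=27113 g(19,-5)=50217 g(19,-3)=74613 g(19,-1)=88502 g(19,1)=80750 g(19,3)=48450
t=20: g(20,-20)=1 g(20,-18)=20 g(20,-16)=190 g(20,-14)=1140 g(20,-12)=4845 g(20,-10)=15503 g(20,-8)=38740 g(20,-6)=77330 g(20,-4)=124830 g(20,-2)=163115 g(20,0)=169252 g(20,2)=129200 g(20,4)=48450
t=21: g(21,-21)=1 g(21,-19)=21 g(21,-17)=210 g(21,-15)=1330 g(21,-13)=5985 g(21,-11)=20348 g(21,-9)=54243 g(21,-7)=116070 g(21,-5)=202160 g(21,-3)=287945 g(21,-1)=332367 g(21,1)=298452 g(21,3)=177650
t=22: g(22,-22)=1 g(22,-20)=22 g(22,-18)=231 g(22,-16)=1540 g(22,-14)=7315 g(22,-12)=26333 g(22,-10)=74591 g(22,-8)=170313 g(22,-6)=318230 g(22,-4)=490105 g(22,-2)=620312 g(22,0)=630819 g(22,2)=476102 g(22,4)=177650
t=23: g(23,-23)=1 g(23,-21)=23 g(23,-19)=253 g(23,-17)=1771 g(23,-15)=8855 g(23,-13)=33648 g(23,-11)=100924 g(23,-9)=244904 g(23,-7)=488543 g(23,-5)=808335 g(23,-3)=1110417 g(23,-1)=1251131 g(23,1)=1106921 g(23,3)=653752
t=24: g(24,-24)=1 g(24,-22)=24 g(24,-20)=276 g(24,-18)=2024 g(24,-16)=10626 g(24,-14)=42503 g(24,-12)=134572 g(24,-10)=345828 g(24,-8)=733447 g(24,-6)=1296878 g(24,-4)=1918752 g(24,-2)=2361548 g(24,0)=2358052 g(24,2)=1760673 g(24,4)=653752
t=25: g(25,-25)=1 g(25,-23)=25 g(25,-21)=300 g(25,-19)=2300 g(25,-17)=12650 g(25,-15)=53129 g(25,-13)=177075 g(25,-11)=480400 g(25,-9)=1079275 g(25,-7)=2030325 g(25,-5)=3215630 g(25,-3)=4280300 g(25,-1)=4719600 g(25,1)=4118725 g(25,3)=2414425
t=26: g(26,-26)=1 g(26,-24)=26 g(26,-22)=325 g(26,-20)=2600 g(26,-18)=14950 g(26,-16)=65779 g(26,-14)=230204 g(26,-12)=657475 g(26,-10)=1559675 g(26,-8)=3109600 g(26,-6)=5245955 g(26,-4)=7495930 g(26,-2)=8999900 g(26,0)=8838325 g(26,2)=6533150 g(26,4)=2414425
t=27: g(27,-27)=1 g(27,-25)=27 g(27,-23)=351 g(27,-21)=2925 g(27,-19)=17550 g(27,-17)=80729 g(27,-15)=295983 g(27,-13)=887679 g(27,-11)=2217150 g(27,-9)=4669275 g(27,-7)=8355555 g(27,-5)=12741885 g(27,-3)=16495830 g(27,-1)=17838225 g(27,1)=15371475 g(27,3)=8947575
t=28: g(28,-28)=1 g(28,-26)=28 g(28,-24)=378 g(28,-22)=3276 g(28,-20)=20475 g(28,-18)=98279 g(28,-16)=376712 g(28,-14)=1183662 g(28,-12)=3104829 g(28,-10)=6886425 g(28,-8)=13024830 g(28,-6)=21097440 g(28,-4)=29237715 g(28,-2)=34334055 g(28,0)=33209700 g(28,2)=24319050 g(28,4)=8947575
t=29: g(29,-29)=1 g(29,-27)=29 g(29,-25)=406 g(29,-23)=3654 g(29,-21)=23751 g(29,-19)=118754 g(29,-17)=474991 g(29,-15)=1560374 g(29,-13)=4288491 g(29,-11)=9991254 g(29,-9)=19911255 g(29,-7)=34122270 g(29,-5)=50335155 g(29,-3)=63571770 g(29,-1)=67543755 g(29,1)=57528750 g(29,3)=33266625
t=30: g(30,-30)=1 g(30,-28)=30 g(30,-26)=435 g(30,-24)=4060 g(30,-22)=27405 g(30,-20)=142505 g(30,-18)=593745 g(30,-16)=2035365 g(30,-14)=5848865 g(30,-12)=14279745 g(30,-10)=29902509 g(30,-8)=54033525 g(30,-6)=84457425 g(30,-4)=113906925 g(30,-2)=131115525 g(30,0)=125072505 g(30,2)=90795375 g(30,4)=33266625
Paths never hitting 5: Σ_s g(30,s) = 685482570
Paths hitting 5: 2^30 - 685482570 = 388259254
P = 388259254/1073741824 = 194129627/536870912

Answer: 194129627/536870912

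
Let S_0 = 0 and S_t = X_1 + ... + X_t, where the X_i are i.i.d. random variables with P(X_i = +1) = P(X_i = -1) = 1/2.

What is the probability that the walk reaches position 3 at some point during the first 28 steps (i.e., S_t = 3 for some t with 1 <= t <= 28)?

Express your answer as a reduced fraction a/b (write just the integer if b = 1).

Count via complement. Let g(t,s) = #length-t paths at position s with S_1..S_t all ≠ 3.
g(t,s) = g(t-1,s-1) + g(t-1,s+1) for s ≠ 3; g(t,3) = 0.
t=0: g(0,0)=1
t=1: g(1,-1)=1 g(1,1)=1
t=2: g(2,-2)=1 g(2,0)=2 g(2,2)=1
t=3: g(3,-3)=1 g(3,-1)=3 g(3,1)=3
t=4: g(4,-4)=1 g(4,-2)=4 g(4,0)=6 g(4,2)=3
t=5: g(5,-5)=1 g(5,-3)=5 g(5,-1)=10 g(5,1)=9
t=6: g(6,-6)=1 g(6,-4)=6 g(6,-2)=15 g(6,0)=19 g(6,2)=9
t=7: g(7,-7)=1 g(7,-5)=7 g(7,-3)=21 g(7,-1)=34 g(7,1)=28
t=8: g(8,-8)=1 g(8,-6)=8 g(8,-4)=28 g(8,-2)=55 g(8,0)=62 g(8,2)=28
t=9: g(9,-9)=1 g(9,-7)=9 g(9,-5)=36 g(9,-3)=83 g(9,-1)=117 g(9,1)=90
t=10: g(10,-10)=1 g(10,-8)=10 g(10,-6)=45 g(10,-4)=119 g(10,-2)=200 g(10,0)=207 g(10,2)=90
t=11: g(11,-11)=1 g(11,-9)=11 g(11,-7)=55 g(11,-5)=164 g(11,-3)=319 g(11,-1)=407 g(11,1)=297
t=12: g(12,-12)=1 g(12,-10)=12 g(12,-8)=66 g(12,-6)=219 g(12,-4)=483 g(12,-2)=726 g(12,0)=704 g(12,2)=297
t=13: g(13,-13)=1 g(13,-11)=13 g(13,-9)=78 g(13,-7)=285 g(13,-5)=702 g(13,-3)=1209 g(13,-1)=1430 g(13,1)=1001
t=14: g(14,-14)=1 g(14,-12)=14 g(14,-10)=91 g(14,-8)=363 g(14,-6)=987 g(14,-4)=1911 g(14,-2)=2639 g(14,0)=2431 g(14,2)=1001
t=15: g(15,-15)=1 g(15,-13)=15 g(15,-11)=105 g(15,-9)=454 g(15,-7)=1350 g(15,-5)=2898 g(15,-3)=4550 g(15,-1)=5070 g(15,1)=3432
t=16: g(16,-16)=1 g(16,-14)=16 g(16,-12)=120 g(16,-10)=559 g(16,-8)=1804 g(16,-6)=4248 g(16,-4)=7448 g(16,-2)=9620 g(16,0)=8502 g(16,2)=3432
t=17: g(17,-17)=1 g(17,-15)=17 g(17,-13)=136 g(17,-11)=679 g(17,-9)=2363 g(17,-7)=6052 g(17,-5)=11696 g(17,-3)=17068 g(17,-1)=18122 g(17,1)=11934
t=18: g(18,-18)=1 g(18,-16)=18 g(18,-14)=153 g(18,-12)=815 g(18,-10)=3042 g(18,-8)=8415 g(18,-6)=17748 g(18,-4)=28764 g(18,-2)=35190 g(18,0)=30056 g(18,2)=11934
t=19: g(19,-19)=1 g(19,-17)=19 g(19,-15)=171 g(19,-13)=968 g(19,-11)=3857 g(19,-9)=11457 g(19,-7)=26163 g(19,-5)=46512 g(19,-3)=63954 g(19,-1)=65246 g(19,1)=41990
t=20: g(20,-20)=1 g(20,-18)=20 g(20,-16)=190 g(20,-14)=1139 g(20,-12)=4825 g(20,-10)=15314 g(20,-8)=37620 g(20,-6)=72675 g(20,-4)=110466 g(20,-2)=129200 g(20,0)=107236 g(20,2)=41990
t=21: g(21,-21)=1 g(21,-19)=21 g(21,-17)=210 g(21,-15)=1329 g(21,-13)=5964 g(21,-11)=20139 g(21,-9)=52934 g(21,-7)=110295 g(21,-5)=183141 g(21,-3)=239666 g(21,-1)=236436 g(21,1)=149226
t=22: g(22,-22)=1 g(22,-20)=22 g(22,-18)=231 g(22,-16)=1539 g(22,-14)=7293 g(22,-12)=26103 g(22,-10)=73073 g(22,-8)=163229 g(22,-6)=293436 g(22,-4)=422807 g(22,-2)=476102 g(22,0)=385662 g(22,2)=149226
t=23: g(23,-23)=1 g(23,-21)=23 g(23,-19)=253 g(23,-17)=1770 g(23,-15)=8832 g(23,-13)=33396 g(23,-11)=99176 g(23,-9)=236302 g(23,-7)=456665 g(23,-5)=716243 g(23,-3)=898909 g(23,-1)=861764 g(23,1)=534888
t=24: g(24,-24)=1 g(24,-22)=24 g(24,-20)=276 g(24,-18)=2023 g(24,-16)=10602 g(24,-14)=42228 g(24,-12)=132572 g(24,-10)=335478 g(24,-8)=692967 g(24,-6)=1172908 g(24,-4)=1615152 g(24,-2)=1760673 g(24,0)=1396652 g(24,2)=534888
t=25: g(25,-25)=1 g(25,-23)=25 g(25,-21)=300 g(25,-19)=2299 g(25,-17)=12625 g(25,-15)=52830 g(25,-13)=174800 g(25,-11)=468050 g(25,-9)=1028445 g(25,-7)=1865875 g(25,-5)=2788060 g(25,-3)=3375825 g(25,-1)=3157325 g(25,1)=1931540
t=26: g(26,-26)=1 g(26,-24)=26 g(26,-22)=325 g(26,-20)=2599 g(26,-18)=14924 g(26,-16)=65455 g(26,-14)=227630 g(26,-12)=642850 g(26,-10)=1496495 g(26,-8)=2894320 g(26,-6)=4653935 g(26,-4)=6163885 g(26,-2)=6533150 g(26,0)=5088865 g(26,2)=1931540
t=27: g(27,-27)=1 g(27,-25)=27 g(27,-23)=351 g(27,-21)=2924 g(27,-19)=17523 g(27,-17)=80379 g(27,-15)=293085 g(27,-13)=870480 g(27,-11)=2139345 g(27,-9)=4390815 g(27,-7)=7548255 g(27,-5)=10817820 g(27,-3)=12697035 g(27,-1)=11622015 g(27,1)=7020405
t=28: g(28,-28)=1 g(28,-26)=28 g(28,-24)=378 g(28,-22)=3275 g(28,-20)=20447 g(28,-18)=97902 g(28,-16)=373464 g(28,-14)=1163565 g(28,-12)=3009825 g(28,-10)=6530160 g(28,-8)=11939070 g(28,-6)=18366075 g(28,-4)=23514855 g(28,-2)=24319050 g(28,0)=18642420 g(28,2)=7020405
Paths never hitting 3: Σ_s g(28,s) = 115000920
Paths hitting 3: 2^28 - 115000920 = 153434536
P = 153434536/268435456 = 19179317/33554432

Answer: 19179317/33554432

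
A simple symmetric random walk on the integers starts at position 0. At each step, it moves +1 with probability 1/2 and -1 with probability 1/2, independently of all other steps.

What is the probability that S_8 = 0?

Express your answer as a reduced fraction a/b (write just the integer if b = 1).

Answer: 35/128

Derivation:
To reach position 0 after 8 steps: need 4 steps of +1 and 4 of -1.
Favorable paths: C(8,4) = 70
Total paths: 2^8 = 256
P = 70/256 = 35/128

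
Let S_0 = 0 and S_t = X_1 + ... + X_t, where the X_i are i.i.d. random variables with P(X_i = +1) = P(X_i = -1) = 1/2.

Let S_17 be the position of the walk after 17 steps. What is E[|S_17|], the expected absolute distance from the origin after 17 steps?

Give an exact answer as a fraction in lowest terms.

S_17 takes values m ≡ 1 (mod 2) with |m| ≤ 17; P(S_17=m) = C(17,(17+m)/2)/2^17.
Total paths: 2^17 = 131072
Distribution: P(S=-17)=1/131072, P(S=-15)=17/131072, P(S=-13)=136/131072, P(S=-11)=680/131072, P(S=-9)=2380/131072, P(S=-7)=6188/131072, P(S=-5)=12376/131072, P(S=-3)=19448/131072, P(S=-1)=24310/131072, P(S=1)=24310/131072, P(S=3)=19448/131072, P(S=5)=12376/131072, P(S=7)=6188/131072, P(S=9)=2380/131072, P(S=11)=680/131072, P(S=13)=136/131072, P(S=15)=17/131072, P(S=17)=1/131072
E[|S_17|] = Σ_m |m|·P(S_17=m) = 437580/131072 = 109395/32768

Answer: 109395/32768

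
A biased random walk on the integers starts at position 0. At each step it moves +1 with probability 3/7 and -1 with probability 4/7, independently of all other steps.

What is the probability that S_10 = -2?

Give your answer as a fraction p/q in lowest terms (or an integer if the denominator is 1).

To reach position -2 after 10 steps: need 4 steps of +1 and 6 steps of -1.
Number of such sequences: C(10,4) = 210
Each has probability (3/7)^4 · (4/7)^6 = 331776/282475249
P = 210 · 331776/282475249 = 9953280/40353607

Answer: 9953280/40353607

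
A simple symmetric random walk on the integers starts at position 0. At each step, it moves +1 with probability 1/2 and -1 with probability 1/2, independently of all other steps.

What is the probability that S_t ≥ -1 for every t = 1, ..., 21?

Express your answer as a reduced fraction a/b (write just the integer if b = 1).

Let f(t,s) = #length-t paths at position s with S_1..S_t all ≥ -1.
f(t,s) = f(t-1,s-1) + f(t-1,s+1) for s ≥ -1; f(t,s) = 0 for s < -1.
t=0: f(0,0)=1
t=1: f(1,-1)=1 f(1,1)=1
t=2: f(2,0)=2 f(2,2)=1
t=3: f(3,-1)=2 f(3,1)=3 f(3,3)=1
t=4: f(4,0)=5 f(4,2)=4 f(4,4)=1
t=5: f(5,-1)=5 f(5,1)=9 f(5,3)=5 f(5,5)=1
t=6: f(6,0)=14 f(6,2)=14 f(6,4)=6 f(6,6)=1
t=7: f(7,-1)=14 f(7,1)=28 f(7,3)=20 f(7,5)=7 f(7,7)=1
t=8: f(8,0)=42 f(8,2)=48 f(8,4)=27 f(8,6)=8 f(8,8)=1
t=9: f(9,-1)=42 f(9,1)=90 f(9,3)=75 f(9,5)=35 f(9,7)=9 f(9,9)=1
t=10: f(10,0)=132 f(10,2)=165 f(10,4)=110 f(10,6)=44 f(10,8)=10 f(10,10)=1
t=11: f(11,-1)=132 f(11,1)=297 f(11,3)=275 f(11,5)=154 f(11,7)=54 f(11,9)=11 f(11,11)=1
t=12: f(12,0)=429 f(12,2)=572 f(12,4)=429 f(12,6)=208 f(12,8)=65 f(12,10)=12 f(12,12)=1
t=13: f(13,-1)=429 f(13,1)=1001 f(13,3)=1001 f(13,5)=637 f(13,7)=273 f(13,9)=77 f(13,11)=13 f(13,13)=1
t=14: f(14,0)=1430 f(14,2)=2002 f(14,4)=1638 f(14,6)=910 f(14,8)=350 f(14,10)=90 f(14,12)=14 f(14,14)=1
t=15: f(15,-1)=1430 f(15,1)=3432 f(15,3)=3640 f(15,5)=2548 f(15,7)=1260 f(15,9)=440 f(15,11)=104 f(15,13)=15 f(15,15)=1
t=16: f(16,0)=4862 f(16,2)=7072 f(16,4)=6188 f(16,6)=3808 f(16,8)=1700 f(16,10)=544 f(16,12)=119 f(16,14)=16 f(16,16)=1
t=17: f(17,-1)=4862 f(17,1)=11934 f(17,3)=13260 f(17,5)=9996 f(17,7)=5508 f(17,9)=2244 f(17,11)=663 f(17,13)=135 f(17,15)=17 f(17,17)=1
t=18: f(18,0)=16796 f(18,2)=25194 f(18,4)=23256 f(18,6)=15504 f(18,8)=7752 f(18,10)=2907 f(18,12)=798 f(18,14)=152 f(18,16)=18 f(18,18)=1
t=19: f(19,-1)=16796 f(19,1)=41990 f(19,3)=48450 f(19,5)=38760 f(19,7)=23256 f(19,9)=10659 f(19,11)=3705 f(19,13)=950 f(19,15)=170 f(19,17)=19 f(19,19)=1
t=20: f(20,0)=58786 f(20,2)=90440 f(20,4)=87210 f(20,6)=62016 f(20,8)=33915 f(20,10)=14364 f(20,12)=4655 f(20,14)=1120 f(20,16)=189 f(20,18)=20 f(20,20)=1
t=21: f(21,-1)=58786 f(21,1)=149226 f(21,3)=177650 f(21,5)=149226 f(21,7)=95931 f(21,9)=48279 f(21,11)=19019 f(21,13)=5775 f(21,15)=1309 f(21,17)=209 f(21,19)=21 f(21,21)=1
Σ_s f(21,s) = 705432
P = 705432/2097152 = 88179/262144

Answer: 88179/262144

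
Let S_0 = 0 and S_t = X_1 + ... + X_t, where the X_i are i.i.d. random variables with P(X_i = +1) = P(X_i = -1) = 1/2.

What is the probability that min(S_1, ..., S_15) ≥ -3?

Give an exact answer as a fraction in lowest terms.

Let f(t,s) = #length-t paths at position s with S_1..S_t all ≥ -3.
f(t,s) = f(t-1,s-1) + f(t-1,s+1) for s ≥ -3; f(t,s) = 0 for s < -3.
t=0: f(0,0)=1
t=1: f(1,-1)=1 f(1,1)=1
t=2: f(2,-2)=1 f(2,0)=2 f(2,2)=1
t=3: f(3,-3)=1 f(3,-1)=3 f(3,1)=3 f(3,3)=1
t=4: f(4,-2)=4 f(4,0)=6 f(4,2)=4 f(4,4)=1
t=5: f(5,-3)=4 f(5,-1)=10 f(5,1)=10 f(5,3)=5 f(5,5)=1
t=6: f(6,-2)=14 f(6,0)=20 f(6,2)=15 f(6,4)=6 f(6,6)=1
t=7: f(7,-3)=14 f(7,-1)=34 f(7,1)=35 f(7,3)=21 f(7,5)=7 f(7,7)=1
t=8: f(8,-2)=48 f(8,0)=69 f(8,2)=56 f(8,4)=28 f(8,6)=8 f(8,8)=1
t=9: f(9,-3)=48 f(9,-1)=117 f(9,1)=125 f(9,3)=84 f(9,5)=36 f(9,7)=9 f(9,9)=1
t=10: f(10,-2)=165 f(10,0)=242 f(10,2)=209 f(10,4)=120 f(10,6)=45 f(10,8)=10 f(10,10)=1
t=11: f(11,-3)=165 f(11,-1)=407 f(11,1)=451 f(11,3)=329 f(11,5)=165 f(11,7)=55 f(11,9)=11 f(11,11)=1
t=12: f(12,-2)=572 f(12,0)=858 f(12,2)=780 f(12,4)=494 f(12,6)=220 f(12,8)=66 f(12,10)=12 f(12,12)=1
t=13: f(13,-3)=572 f(13,-1)=1430 f(13,1)=1638 f(13,3)=1274 f(13,5)=714 f(13,7)=286 f(13,9)=78 f(13,11)=13 f(13,13)=1
t=14: f(14,-2)=2002 f(14,0)=3068 f(14,2)=2912 f(14,4)=1988 f(14,6)=1000 f(14,8)=364 f(14,10)=91 f(14,12)=14 f(14,14)=1
t=15: f(15,-3)=2002 f(15,-1)=5070 f(15,1)=5980 f(15,3)=4900 f(15,5)=2988 f(15,7)=1364 f(15,9)=455 f(15,11)=105 f(15,13)=15 f(15,15)=1
Σ_s f(15,s) = 22880
P = 22880/32768 = 715/1024

Answer: 715/1024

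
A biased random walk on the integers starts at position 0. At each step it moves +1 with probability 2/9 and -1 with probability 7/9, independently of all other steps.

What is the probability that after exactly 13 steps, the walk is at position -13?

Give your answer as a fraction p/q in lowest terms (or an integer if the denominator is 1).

Answer: 96889010407/2541865828329

Derivation:
To reach position -13 after 13 steps: need 0 steps of +1 and 13 steps of -1.
Number of such sequences: C(13,0) = 1
Each has probability (2/9)^0 · (7/9)^13 = 96889010407/2541865828329
P = 1 · 96889010407/2541865828329 = 96889010407/2541865828329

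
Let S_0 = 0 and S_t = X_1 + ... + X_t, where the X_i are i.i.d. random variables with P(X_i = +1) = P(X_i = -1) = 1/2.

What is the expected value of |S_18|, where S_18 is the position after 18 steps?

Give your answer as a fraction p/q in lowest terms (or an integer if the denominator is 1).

S_18 takes values m ≡ 0 (mod 2) with |m| ≤ 18; P(S_18=m) = C(18,(18+m)/2)/2^18.
Total paths: 2^18 = 262144
Distribution: P(S=-18)=1/262144, P(S=-16)=18/262144, P(S=-14)=153/262144, P(S=-12)=816/262144, P(S=-10)=3060/262144, P(S=-8)=8568/262144, P(S=-6)=18564/262144, P(S=-4)=31824/262144, P(S=-2)=43758/262144, P(S=0)=48620/262144, P(S=2)=43758/262144, P(S=4)=31824/262144, P(S=6)=18564/262144, P(S=8)=8568/262144, P(S=10)=3060/262144, P(S=12)=816/262144, P(S=14)=153/262144, P(S=16)=18/262144, P(S=18)=1/262144
E[|S_18|] = Σ_m |m|·P(S_18=m) = 875160/262144 = 109395/32768

Answer: 109395/32768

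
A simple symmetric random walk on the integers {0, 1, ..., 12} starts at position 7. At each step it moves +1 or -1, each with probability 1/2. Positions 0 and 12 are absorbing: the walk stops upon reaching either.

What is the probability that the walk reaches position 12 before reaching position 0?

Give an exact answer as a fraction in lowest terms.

Symmetric walk (p = 1/2): the harmonic-function argument gives P(hit 12 before 0 | start at 7) = a/N.
P = 7/12 = 7/12

Answer: 7/12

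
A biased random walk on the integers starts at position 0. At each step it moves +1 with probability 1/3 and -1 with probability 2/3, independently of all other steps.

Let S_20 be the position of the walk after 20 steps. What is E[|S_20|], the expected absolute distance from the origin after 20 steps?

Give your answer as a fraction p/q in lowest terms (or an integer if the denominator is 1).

Answer: 24018023140/3486784401

Derivation:
S_20 takes values m ≡ 0 (mod 2) with |m| ≤ 20; P(S_20=m) = C(20,(20+m)/2) · (1/3)^((20+m)/2) · (2/3)^((20-m)/2).
Distribution: P(S=-20)=1048576/3486784401, P(S=-18)=10485760/3486784401, P(S=-16)=49807360/3486784401, P(S=-14)=49807360/1162261467, P(S=-12)=105840640/1162261467, P(S=-10)=169345024/1162261467, P(S=-8)=211681280/1162261467, P(S=-6)=211681280/1162261467, P(S=-4)=171991040/1162261467, P(S=-2)=343982080/3486784401, P(S=0)=189190144/3486784401, P(S=2)=85995520/3486784401, P(S=4)=10749440/1162261467, P(S=6)=3307520/1162261467, P(S=8)=826880/1162261467, P(S=10)=165376/1162261467, P(S=12)=25840/1162261467, P(S=14)=3040/1162261467, P(S=16)=760/3486784401, P(S=18)=40/3486784401, P(S=20)=1/3486784401
E[|S_20|] = Σ_m |m|·P(S_20=m) = 24018023140/3486784401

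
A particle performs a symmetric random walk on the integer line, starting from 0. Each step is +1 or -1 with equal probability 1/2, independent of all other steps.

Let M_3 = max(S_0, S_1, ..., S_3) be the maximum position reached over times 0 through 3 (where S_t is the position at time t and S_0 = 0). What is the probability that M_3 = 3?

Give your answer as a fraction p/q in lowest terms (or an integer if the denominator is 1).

Let M_3 = max(S_0,...,S_3). Use the reflection principle: for j ≥ 1, #{paths with M_3 ≥ j} = #{S_3 ≥ j} + #{S_3 ≥ j+1}.
By reflection, #{M_3 ≥ 3} = #{S_3 ≥ 3} + #{S_3 ≥ 4} = 1 + 0 = 1.
#{M_3 ≥ 4} = #{S_3 ≥ 4} + #{S_3 ≥ 5} = 0 + 0 = 0.
#{M_3 = 3} = 1 - 0 = 1.
P(M_3 = 3) = 1/8 = 1/8

Answer: 1/8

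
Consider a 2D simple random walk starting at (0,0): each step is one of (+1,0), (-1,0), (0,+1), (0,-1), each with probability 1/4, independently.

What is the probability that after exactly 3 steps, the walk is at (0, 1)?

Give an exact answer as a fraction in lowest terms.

Answer: 9/64

Derivation:
Let h be the number of horizontal steps (so 3-h are vertical). To end at (0,1) need (h+0)/2 right-steps and ((3-h)+1)/2 up-steps.
Sum over h with 0 ≤ h ≤ 2, h ≡ 0 (mod 2), 3-h ≡ 1 (mod 2):
h=0: C(3,0)·C(0,0)·C(3,2) = 1·1·3 = 3
h=2: C(3,2)·C(2,1)·C(1,1) = 3·2·1 = 6
Total favorable: 9
Total paths: 4^3 = 64
P = 9/64 = 9/64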